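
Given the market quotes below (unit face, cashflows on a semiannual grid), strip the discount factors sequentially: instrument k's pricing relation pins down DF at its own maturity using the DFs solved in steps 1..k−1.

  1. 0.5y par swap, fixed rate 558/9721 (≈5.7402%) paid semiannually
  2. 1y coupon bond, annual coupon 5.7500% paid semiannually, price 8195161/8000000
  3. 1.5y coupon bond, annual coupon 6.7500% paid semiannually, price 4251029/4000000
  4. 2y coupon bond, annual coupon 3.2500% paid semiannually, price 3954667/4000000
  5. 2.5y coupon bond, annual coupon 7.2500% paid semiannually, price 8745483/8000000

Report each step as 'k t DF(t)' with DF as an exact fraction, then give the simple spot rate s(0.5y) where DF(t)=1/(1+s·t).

step 1 [0.5y] swap r/2=279/9721: DF=(1 − 279/9721·(0))/(1+279/9721) = 9721/10000 ≈ 0.972100
step 2 [1y] bond c/2=23/800: DF=(8195161/8000000 − 23/800·(0.972100))/(1+23/800) = 4843/5000 ≈ 0.968600
step 3 [1.5y] bond c/2=27/800: DF=(4251029/4000000 − 27/800·(0.972100+0.968600))/(1+27/800) = 9647/10000 ≈ 0.964700
step 4 [2y] bond c/2=13/800: DF=(3954667/4000000 − 13/800·(0.972100+0.968600+0.964700))/(1+13/800) = 579/625 ≈ 0.926400
step 5 [2.5y] bond c/2=29/800: DF=(8745483/8000000 − 29/800·(0.972100+0.968600+0.964700+0.926400))/(1+29/800) = 9209/10000 ≈ 0.920900

1 1/2 9721/10000
2 1 4843/5000
3 3/2 9647/10000
4 2 579/625
5 5/2 9209/10000
s(0.5y) = (1/(9721/10000) − 1)/(1/2) = 558/9721 ≈ 5.7402%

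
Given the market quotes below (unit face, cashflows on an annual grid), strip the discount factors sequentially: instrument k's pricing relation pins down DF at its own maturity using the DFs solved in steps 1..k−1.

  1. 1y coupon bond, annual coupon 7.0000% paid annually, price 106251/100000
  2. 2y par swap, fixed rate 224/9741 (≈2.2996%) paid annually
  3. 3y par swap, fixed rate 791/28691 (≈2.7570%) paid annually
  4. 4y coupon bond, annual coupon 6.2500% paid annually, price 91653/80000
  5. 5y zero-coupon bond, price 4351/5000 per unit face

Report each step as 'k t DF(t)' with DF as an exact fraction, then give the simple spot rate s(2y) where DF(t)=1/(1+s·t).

1 1 993/1000
2 2 597/625
3 3 9209/10000
4 4 1819/2000
5 5 4351/5000
s(2y) = (1/(597/625) − 1)/(2) = 14/597 ≈ 2.3451%

step 1 [1y] bond c/1=7/100: DF=(106251/100000 − 7/100·(0))/(1+7/100) = 993/1000 ≈ 0.993000
step 2 [2y] swap r/1=224/9741: DF=(1 − 224/9741·(0.993000))/(1+224/9741) = 597/625 ≈ 0.955200
step 3 [3y] swap r/1=791/28691: DF=(1 − 791/28691·(0.993000+0.955200))/(1+791/28691) = 9209/10000 ≈ 0.920900
step 4 [4y] bond c/1=1/16: DF=(91653/80000 − 1/16·(0.993000+0.955200+0.920900))/(1+1/16) = 1819/2000 ≈ 0.909500
step 5 [5y] zero: DF = P = 4351/5000 ≈ 0.870200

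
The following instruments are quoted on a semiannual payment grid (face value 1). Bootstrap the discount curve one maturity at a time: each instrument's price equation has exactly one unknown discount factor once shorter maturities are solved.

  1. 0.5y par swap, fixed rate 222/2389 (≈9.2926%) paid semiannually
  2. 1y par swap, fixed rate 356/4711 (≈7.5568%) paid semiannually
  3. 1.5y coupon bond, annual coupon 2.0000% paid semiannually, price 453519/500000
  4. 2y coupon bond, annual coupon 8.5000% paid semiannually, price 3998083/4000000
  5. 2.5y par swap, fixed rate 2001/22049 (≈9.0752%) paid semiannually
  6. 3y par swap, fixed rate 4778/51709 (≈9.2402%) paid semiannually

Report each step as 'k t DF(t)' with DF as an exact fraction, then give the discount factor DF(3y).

step 1 [0.5y] swap r/2=111/2389: DF=(1 − 111/2389·(0))/(1+111/2389) = 2389/2500 ≈ 0.955600
step 2 [1y] swap r/2=178/4711: DF=(1 − 178/4711·(0.955600))/(1+178/4711) = 1161/1250 ≈ 0.928800
step 3 [1.5y] bond c/2=1/100: DF=(453519/500000 − 1/100·(0.955600+0.928800))/(1+1/100) = 4397/5000 ≈ 0.879400
step 4 [2y] bond c/2=17/400: DF=(3998083/4000000 − 17/400·(0.955600+0.928800+0.879400))/(1+17/400) = 8461/10000 ≈ 0.846100
step 5 [2.5y] swap r/2=2001/44098: DF=(1 − 2001/44098·(0.955600+0.928800+0.879400+0.846100))/(1+2001/44098) = 7999/10000 ≈ 0.799900
step 6 [3y] swap r/2=2389/51709: DF=(1 − 2389/51709·(0.955600+0.928800+0.879400+0.846100+0.799900))/(1+2389/51709) = 7611/10000 ≈ 0.761100

1 1/2 2389/2500
2 1 1161/1250
3 3/2 4397/5000
4 2 8461/10000
5 5/2 7999/10000
6 3 7611/10000
DF(3y) = 7611/10000 ≈ 0.761100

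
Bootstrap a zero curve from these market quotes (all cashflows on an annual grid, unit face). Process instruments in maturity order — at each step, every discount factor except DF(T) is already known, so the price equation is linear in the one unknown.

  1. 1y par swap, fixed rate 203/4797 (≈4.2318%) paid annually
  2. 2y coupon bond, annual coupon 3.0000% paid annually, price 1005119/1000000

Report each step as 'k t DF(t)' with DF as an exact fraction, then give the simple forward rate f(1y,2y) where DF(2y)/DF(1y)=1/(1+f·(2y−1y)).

step 1 [1y] swap r/1=203/4797: DF=(1 − 203/4797·(0))/(1+203/4797) = 4797/5000 ≈ 0.959400
step 2 [2y] bond c/1=3/100: DF=(1005119/1000000 − 3/100·(0.959400))/(1+3/100) = 9479/10000 ≈ 0.947900

1 1 4797/5000
2 2 9479/10000
f(1y,2y) = ((4797/5000)/(9479/10000) − 1)/(1) = 115/9479 ≈ 1.2132%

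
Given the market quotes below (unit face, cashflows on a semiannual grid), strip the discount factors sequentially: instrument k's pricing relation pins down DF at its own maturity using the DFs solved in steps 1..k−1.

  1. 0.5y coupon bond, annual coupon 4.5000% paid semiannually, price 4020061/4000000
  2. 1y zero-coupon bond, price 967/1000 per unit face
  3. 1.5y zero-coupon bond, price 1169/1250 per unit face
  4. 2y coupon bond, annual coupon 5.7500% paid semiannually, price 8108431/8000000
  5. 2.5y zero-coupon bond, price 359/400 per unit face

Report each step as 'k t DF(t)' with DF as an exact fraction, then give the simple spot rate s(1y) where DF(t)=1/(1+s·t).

1 1/2 9829/10000
2 1 967/1000
3 3/2 1169/1250
4 2 4523/5000
5 5/2 359/400
s(1y) = (1/(967/1000) − 1)/(1) = 33/967 ≈ 3.4126%

step 1 [0.5y] bond c/2=9/400: DF=(4020061/4000000 − 9/400·(0))/(1+9/400) = 9829/10000 ≈ 0.982900
step 2 [1y] zero: DF = P = 967/1000 ≈ 0.967000
step 3 [1.5y] zero: DF = P = 1169/1250 ≈ 0.935200
step 4 [2y] bond c/2=23/800: DF=(8108431/8000000 − 23/800·(0.982900+0.967000+0.935200))/(1+23/800) = 4523/5000 ≈ 0.904600
step 5 [2.5y] zero: DF = P = 359/400 ≈ 0.897500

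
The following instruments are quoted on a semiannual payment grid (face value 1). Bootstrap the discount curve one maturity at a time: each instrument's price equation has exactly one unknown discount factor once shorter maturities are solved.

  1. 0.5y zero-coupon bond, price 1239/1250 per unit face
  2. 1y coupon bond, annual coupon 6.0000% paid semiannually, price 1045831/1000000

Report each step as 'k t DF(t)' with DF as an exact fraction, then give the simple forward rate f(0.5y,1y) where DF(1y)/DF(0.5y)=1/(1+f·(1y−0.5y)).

step 1 [0.5y] zero: DF = P = 1239/1250 ≈ 0.991200
step 2 [1y] bond c/2=3/100: DF=(1045831/1000000 − 3/100·(0.991200))/(1+3/100) = 1973/2000 ≈ 0.986500

1 1/2 1239/1250
2 1 1973/2000
f(0.5y,1y) = ((1239/1250)/(1973/2000) − 1)/(1/2) = 94/9865 ≈ 0.9529%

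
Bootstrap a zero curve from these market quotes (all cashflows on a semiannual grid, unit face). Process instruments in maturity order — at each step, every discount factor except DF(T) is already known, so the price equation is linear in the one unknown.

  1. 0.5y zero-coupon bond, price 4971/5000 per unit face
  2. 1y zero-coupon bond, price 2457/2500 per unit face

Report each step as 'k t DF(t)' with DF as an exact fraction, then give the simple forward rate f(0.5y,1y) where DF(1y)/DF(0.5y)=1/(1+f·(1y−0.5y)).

step 1 [0.5y] zero: DF = P = 4971/5000 ≈ 0.994200
step 2 [1y] zero: DF = P = 2457/2500 ≈ 0.982800

1 1/2 4971/5000
2 1 2457/2500
f(0.5y,1y) = ((4971/5000)/(2457/2500) − 1)/(1/2) = 19/819 ≈ 2.3199%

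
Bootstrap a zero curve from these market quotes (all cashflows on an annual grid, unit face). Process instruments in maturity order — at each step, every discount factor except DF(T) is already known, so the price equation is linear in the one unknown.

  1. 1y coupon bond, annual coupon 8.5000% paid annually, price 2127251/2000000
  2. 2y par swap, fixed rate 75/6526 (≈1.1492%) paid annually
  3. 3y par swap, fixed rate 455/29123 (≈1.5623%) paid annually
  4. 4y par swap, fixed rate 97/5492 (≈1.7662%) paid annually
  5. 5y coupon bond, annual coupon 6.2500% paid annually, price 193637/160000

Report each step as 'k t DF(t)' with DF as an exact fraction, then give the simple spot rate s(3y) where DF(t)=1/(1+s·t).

step 1 [1y] bond c/1=17/200: DF=(2127251/2000000 − 17/200·(0))/(1+17/200) = 9803/10000 ≈ 0.980300
step 2 [2y] swap r/1=75/6526: DF=(1 − 75/6526·(0.980300))/(1+75/6526) = 391/400 ≈ 0.977500
step 3 [3y] swap r/1=455/29123: DF=(1 − 455/29123·(0.980300+0.977500))/(1+455/29123) = 1909/2000 ≈ 0.954500
step 4 [4y] swap r/1=97/5492: DF=(1 − 97/5492·(0.980300+0.977500+0.954500))/(1+97/5492) = 9321/10000 ≈ 0.932100
step 5 [5y] bond c/1=1/16: DF=(193637/160000 − 1/16·(0.980300+0.977500+0.954500+0.932100))/(1+1/16) = 9129/10000 ≈ 0.912900

1 1 9803/10000
2 2 391/400
3 3 1909/2000
4 4 9321/10000
5 5 9129/10000
s(3y) = (1/(1909/2000) − 1)/(3) = 91/5727 ≈ 1.5890%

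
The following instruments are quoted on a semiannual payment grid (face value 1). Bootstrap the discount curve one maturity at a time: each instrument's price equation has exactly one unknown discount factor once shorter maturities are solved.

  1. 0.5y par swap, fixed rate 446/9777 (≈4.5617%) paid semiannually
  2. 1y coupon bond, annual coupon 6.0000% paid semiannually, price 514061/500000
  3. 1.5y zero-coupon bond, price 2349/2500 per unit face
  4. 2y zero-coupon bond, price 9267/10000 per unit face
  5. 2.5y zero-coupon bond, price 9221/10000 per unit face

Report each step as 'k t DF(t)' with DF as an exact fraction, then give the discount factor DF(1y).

1 1/2 9777/10000
2 1 9697/10000
3 3/2 2349/2500
4 2 9267/10000
5 5/2 9221/10000
DF(1y) = 9697/10000 ≈ 0.969700

step 1 [0.5y] swap r/2=223/9777: DF=(1 − 223/9777·(0))/(1+223/9777) = 9777/10000 ≈ 0.977700
step 2 [1y] bond c/2=3/100: DF=(514061/500000 − 3/100·(0.977700))/(1+3/100) = 9697/10000 ≈ 0.969700
step 3 [1.5y] zero: DF = P = 2349/2500 ≈ 0.939600
step 4 [2y] zero: DF = P = 9267/10000 ≈ 0.926700
step 5 [2.5y] zero: DF = P = 9221/10000 ≈ 0.922100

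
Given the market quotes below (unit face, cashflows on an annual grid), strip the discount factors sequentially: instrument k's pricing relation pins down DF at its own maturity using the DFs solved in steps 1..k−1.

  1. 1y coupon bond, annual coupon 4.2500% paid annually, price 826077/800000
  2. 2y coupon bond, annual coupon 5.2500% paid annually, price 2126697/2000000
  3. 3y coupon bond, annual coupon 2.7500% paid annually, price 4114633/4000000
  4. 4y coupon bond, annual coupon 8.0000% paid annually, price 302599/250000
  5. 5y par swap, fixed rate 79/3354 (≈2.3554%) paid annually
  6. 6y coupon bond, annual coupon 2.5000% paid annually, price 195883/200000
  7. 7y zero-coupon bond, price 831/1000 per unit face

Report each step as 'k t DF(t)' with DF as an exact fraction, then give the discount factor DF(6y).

1 1 1981/2000
2 2 9609/10000
3 3 9489/10000
4 4 9059/10000
5 5 4447/5000
6 6 841/1000
7 7 831/1000
DF(6y) = 841/1000 ≈ 0.841000

step 1 [1y] bond c/1=17/400: DF=(826077/800000 − 17/400·(0))/(1+17/400) = 1981/2000 ≈ 0.990500
step 2 [2y] bond c/1=21/400: DF=(2126697/2000000 − 21/400·(0.990500))/(1+21/400) = 9609/10000 ≈ 0.960900
step 3 [3y] bond c/1=11/400: DF=(4114633/4000000 − 11/400·(0.990500+0.960900))/(1+11/400) = 9489/10000 ≈ 0.948900
step 4 [4y] bond c/1=2/25: DF=(302599/250000 − 2/25·(0.990500+0.960900+0.948900))/(1+2/25) = 9059/10000 ≈ 0.905900
step 5 [5y] swap r/1=79/3354: DF=(1 − 79/3354·(0.990500+0.960900+0.948900+0.905900))/(1+79/3354) = 4447/5000 ≈ 0.889400
step 6 [6y] bond c/1=1/40: DF=(195883/200000 − 1/40·(0.990500+0.960900+0.948900+0.905900+0.889400))/(1+1/40) = 841/1000 ≈ 0.841000
step 7 [7y] zero: DF = P = 831/1000 ≈ 0.831000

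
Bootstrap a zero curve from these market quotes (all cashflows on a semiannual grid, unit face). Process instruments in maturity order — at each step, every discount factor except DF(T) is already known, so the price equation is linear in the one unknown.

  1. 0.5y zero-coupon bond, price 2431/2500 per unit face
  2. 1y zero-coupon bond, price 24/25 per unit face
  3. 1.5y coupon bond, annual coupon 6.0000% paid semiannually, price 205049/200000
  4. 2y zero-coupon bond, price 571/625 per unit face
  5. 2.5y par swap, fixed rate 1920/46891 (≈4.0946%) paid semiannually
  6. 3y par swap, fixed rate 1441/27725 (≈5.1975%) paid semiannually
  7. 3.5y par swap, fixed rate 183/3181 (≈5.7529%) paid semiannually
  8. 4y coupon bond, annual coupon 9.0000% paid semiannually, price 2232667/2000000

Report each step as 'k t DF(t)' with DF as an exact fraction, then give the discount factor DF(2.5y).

1 1/2 2431/2500
2 1 24/25
3 3/2 9391/10000
4 2 571/625
5 5/2 113/125
6 3 8559/10000
7 7/2 817/1000
8 4 7943/10000
DF(2.5y) = 113/125 ≈ 0.904000

step 1 [0.5y] zero: DF = P = 2431/2500 ≈ 0.972400
step 2 [1y] zero: DF = P = 24/25 ≈ 0.960000
step 3 [1.5y] bond c/2=3/100: DF=(205049/200000 − 3/100·(0.972400+0.960000))/(1+3/100) = 9391/10000 ≈ 0.939100
step 4 [2y] zero: DF = P = 571/625 ≈ 0.913600
step 5 [2.5y] swap r/2=960/46891: DF=(1 − 960/46891·(0.972400+0.960000+0.939100+0.913600))/(1+960/46891) = 113/125 ≈ 0.904000
step 6 [3y] swap r/2=1441/55450: DF=(1 − 1441/55450·(0.972400+0.960000+0.939100+0.913600+0.904000))/(1+1441/55450) = 8559/10000 ≈ 0.855900
step 7 [3.5y] swap r/2=183/6362: DF=(1 − 183/6362·(0.972400+0.960000+0.939100+0.913600+0.904000+0.855900))/(1+183/6362) = 817/1000 ≈ 0.817000
step 8 [4y] bond c/2=9/200: DF=(2232667/2000000 − 9/200·(0.972400+0.960000+0.939100+0.913600+0.904000+0.855900+0.817000))/(1+9/200) = 7943/10000 ≈ 0.794300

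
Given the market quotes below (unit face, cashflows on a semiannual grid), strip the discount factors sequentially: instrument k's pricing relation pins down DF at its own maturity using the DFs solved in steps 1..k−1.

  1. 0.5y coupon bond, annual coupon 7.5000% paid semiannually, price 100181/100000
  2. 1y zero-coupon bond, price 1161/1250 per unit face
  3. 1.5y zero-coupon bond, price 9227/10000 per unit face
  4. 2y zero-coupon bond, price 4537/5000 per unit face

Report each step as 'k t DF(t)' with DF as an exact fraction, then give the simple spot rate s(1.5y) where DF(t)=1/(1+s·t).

1 1/2 1207/1250
2 1 1161/1250
3 3/2 9227/10000
4 2 4537/5000
s(1.5y) = (1/(9227/10000) − 1)/(3/2) = 1546/27681 ≈ 5.5851%

step 1 [0.5y] bond c/2=3/80: DF=(100181/100000 − 3/80·(0))/(1+3/80) = 1207/1250 ≈ 0.965600
step 2 [1y] zero: DF = P = 1161/1250 ≈ 0.928800
step 3 [1.5y] zero: DF = P = 9227/10000 ≈ 0.922700
step 4 [2y] zero: DF = P = 4537/5000 ≈ 0.907400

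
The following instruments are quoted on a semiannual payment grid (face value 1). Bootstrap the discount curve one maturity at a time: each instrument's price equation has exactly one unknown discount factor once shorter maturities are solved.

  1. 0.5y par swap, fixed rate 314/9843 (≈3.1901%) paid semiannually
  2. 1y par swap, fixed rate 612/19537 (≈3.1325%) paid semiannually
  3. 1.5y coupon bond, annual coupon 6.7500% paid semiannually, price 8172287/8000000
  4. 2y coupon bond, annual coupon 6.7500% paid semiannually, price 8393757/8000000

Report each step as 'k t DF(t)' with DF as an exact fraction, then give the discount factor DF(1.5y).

step 1 [0.5y] swap r/2=157/9843: DF=(1 − 157/9843·(0))/(1+157/9843) = 9843/10000 ≈ 0.984300
step 2 [1y] swap r/2=306/19537: DF=(1 − 306/19537·(0.984300))/(1+306/19537) = 4847/5000 ≈ 0.969400
step 3 [1.5y] bond c/2=27/800: DF=(8172287/8000000 − 27/800·(0.984300+0.969400))/(1+27/800) = 2311/2500 ≈ 0.924400
step 4 [2y] bond c/2=27/800: DF=(8393757/8000000 − 27/800·(0.984300+0.969400+0.924400))/(1+27/800) = 921/1000 ≈ 0.921000

1 1/2 9843/10000
2 1 4847/5000
3 3/2 2311/2500
4 2 921/1000
DF(1.5y) = 2311/2500 ≈ 0.924400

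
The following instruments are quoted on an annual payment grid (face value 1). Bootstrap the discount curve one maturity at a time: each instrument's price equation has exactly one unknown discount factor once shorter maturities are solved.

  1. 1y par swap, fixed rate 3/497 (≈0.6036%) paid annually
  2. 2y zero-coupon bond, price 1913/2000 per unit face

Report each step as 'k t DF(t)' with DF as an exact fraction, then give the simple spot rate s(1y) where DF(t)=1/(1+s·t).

1 1 497/500
2 2 1913/2000
s(1y) = (1/(497/500) − 1)/(1) = 3/497 ≈ 0.6036%

step 1 [1y] swap r/1=3/497: DF=(1 − 3/497·(0))/(1+3/497) = 497/500 ≈ 0.994000
step 2 [2y] zero: DF = P = 1913/2000 ≈ 0.956500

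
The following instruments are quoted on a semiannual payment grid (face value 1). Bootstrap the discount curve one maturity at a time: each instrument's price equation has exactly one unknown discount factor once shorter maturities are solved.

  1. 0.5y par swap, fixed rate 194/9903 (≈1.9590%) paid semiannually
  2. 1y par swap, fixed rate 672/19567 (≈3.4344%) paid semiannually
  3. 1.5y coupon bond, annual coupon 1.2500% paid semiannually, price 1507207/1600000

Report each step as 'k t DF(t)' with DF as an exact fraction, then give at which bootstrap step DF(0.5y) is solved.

1 1/2 9903/10000
2 1 604/625
3 3/2 231/250
DF(0.5y) is solved at step 1

step 1 [0.5y] swap r/2=97/9903: DF=(1 − 97/9903·(0))/(1+97/9903) = 9903/10000 ≈ 0.990300
step 2 [1y] swap r/2=336/19567: DF=(1 − 336/19567·(0.990300))/(1+336/19567) = 604/625 ≈ 0.966400
step 3 [1.5y] bond c/2=1/160: DF=(1507207/1600000 − 1/160·(0.990300+0.966400))/(1+1/160) = 231/250 ≈ 0.924000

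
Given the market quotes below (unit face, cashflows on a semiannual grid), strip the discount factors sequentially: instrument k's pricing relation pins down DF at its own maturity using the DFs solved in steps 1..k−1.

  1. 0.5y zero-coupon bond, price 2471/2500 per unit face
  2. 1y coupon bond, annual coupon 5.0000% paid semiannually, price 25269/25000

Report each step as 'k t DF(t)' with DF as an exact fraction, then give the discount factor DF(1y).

1 1/2 2471/2500
2 1 481/500
DF(1y) = 481/500 ≈ 0.962000

step 1 [0.5y] zero: DF = P = 2471/2500 ≈ 0.988400
step 2 [1y] bond c/2=1/40: DF=(25269/25000 − 1/40·(0.988400))/(1+1/40) = 481/500 ≈ 0.962000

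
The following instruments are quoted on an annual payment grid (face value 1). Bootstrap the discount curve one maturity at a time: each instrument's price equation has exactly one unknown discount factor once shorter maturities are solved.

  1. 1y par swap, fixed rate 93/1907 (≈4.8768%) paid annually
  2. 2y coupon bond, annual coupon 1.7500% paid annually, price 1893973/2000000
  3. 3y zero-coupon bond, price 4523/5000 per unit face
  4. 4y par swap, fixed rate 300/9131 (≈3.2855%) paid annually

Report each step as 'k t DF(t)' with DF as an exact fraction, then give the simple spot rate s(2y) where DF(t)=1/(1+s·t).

1 1 1907/2000
2 2 9143/10000
3 3 4523/5000
4 4 22/25
s(2y) = (1/(9143/10000) − 1)/(2) = 857/18286 ≈ 4.6866%

step 1 [1y] swap r/1=93/1907: DF=(1 − 93/1907·(0))/(1+93/1907) = 1907/2000 ≈ 0.953500
step 2 [2y] bond c/1=7/400: DF=(1893973/2000000 − 7/400·(0.953500))/(1+7/400) = 9143/10000 ≈ 0.914300
step 3 [3y] zero: DF = P = 4523/5000 ≈ 0.904600
step 4 [4y] swap r/1=300/9131: DF=(1 − 300/9131·(0.953500+0.914300+0.904600))/(1+300/9131) = 22/25 ≈ 0.880000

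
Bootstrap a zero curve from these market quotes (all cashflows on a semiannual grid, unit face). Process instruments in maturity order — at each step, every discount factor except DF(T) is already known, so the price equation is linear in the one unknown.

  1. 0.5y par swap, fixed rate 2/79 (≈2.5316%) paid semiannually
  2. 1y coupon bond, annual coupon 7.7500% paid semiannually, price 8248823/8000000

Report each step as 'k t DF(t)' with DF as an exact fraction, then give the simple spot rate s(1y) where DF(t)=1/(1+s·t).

1 1/2 79/80
2 1 4779/5000
s(1y) = (1/(4779/5000) − 1)/(1) = 221/4779 ≈ 4.6244%

step 1 [0.5y] swap r/2=1/79: DF=(1 − 1/79·(0))/(1+1/79) = 79/80 ≈ 0.987500
step 2 [1y] bond c/2=31/800: DF=(8248823/8000000 − 31/800·(0.987500))/(1+31/800) = 4779/5000 ≈ 0.955800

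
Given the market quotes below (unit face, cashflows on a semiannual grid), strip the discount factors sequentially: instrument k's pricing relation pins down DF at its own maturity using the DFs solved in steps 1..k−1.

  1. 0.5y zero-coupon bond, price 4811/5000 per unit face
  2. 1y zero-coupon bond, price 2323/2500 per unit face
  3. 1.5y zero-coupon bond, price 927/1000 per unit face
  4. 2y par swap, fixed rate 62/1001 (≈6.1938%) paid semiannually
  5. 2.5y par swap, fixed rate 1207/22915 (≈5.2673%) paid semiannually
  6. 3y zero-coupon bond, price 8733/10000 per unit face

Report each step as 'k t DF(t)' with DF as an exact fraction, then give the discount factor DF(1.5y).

1 1/2 4811/5000
2 1 2323/2500
3 3/2 927/1000
4 2 8853/10000
5 5/2 8793/10000
6 3 8733/10000
DF(1.5y) = 927/1000 ≈ 0.927000

step 1 [0.5y] zero: DF = P = 4811/5000 ≈ 0.962200
step 2 [1y] zero: DF = P = 2323/2500 ≈ 0.929200
step 3 [1.5y] zero: DF = P = 927/1000 ≈ 0.927000
step 4 [2y] swap r/2=31/1001: DF=(1 − 31/1001·(0.962200+0.929200+0.927000))/(1+31/1001) = 8853/10000 ≈ 0.885300
step 5 [2.5y] swap r/2=1207/45830: DF=(1 − 1207/45830·(0.962200+0.929200+0.927000+0.885300))/(1+1207/45830) = 8793/10000 ≈ 0.879300
step 6 [3y] zero: DF = P = 8733/10000 ≈ 0.873300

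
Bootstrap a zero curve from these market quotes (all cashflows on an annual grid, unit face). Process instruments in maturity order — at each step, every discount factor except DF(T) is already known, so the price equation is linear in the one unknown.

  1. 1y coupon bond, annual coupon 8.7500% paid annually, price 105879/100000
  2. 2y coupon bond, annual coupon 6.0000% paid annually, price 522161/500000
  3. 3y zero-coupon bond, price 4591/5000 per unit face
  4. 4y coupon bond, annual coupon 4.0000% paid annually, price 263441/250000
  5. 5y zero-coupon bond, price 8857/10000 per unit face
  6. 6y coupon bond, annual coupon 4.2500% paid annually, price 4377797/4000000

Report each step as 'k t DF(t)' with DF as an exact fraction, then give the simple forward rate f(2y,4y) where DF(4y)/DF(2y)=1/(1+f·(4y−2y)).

1 1 1217/1250
2 2 9301/10000
3 3 4591/5000
4 4 9047/10000
5 5 8857/10000
6 6 4309/5000
f(2y,4y) = ((9301/10000)/(9047/10000) − 1)/(2) = 127/9047 ≈ 1.4038%

step 1 [1y] bond c/1=7/80: DF=(105879/100000 − 7/80·(0))/(1+7/80) = 1217/1250 ≈ 0.973600
step 2 [2y] bond c/1=3/50: DF=(522161/500000 − 3/50·(0.973600))/(1+3/50) = 9301/10000 ≈ 0.930100
step 3 [3y] zero: DF = P = 4591/5000 ≈ 0.918200
step 4 [4y] bond c/1=1/25: DF=(263441/250000 − 1/25·(0.973600+0.930100+0.918200))/(1+1/25) = 9047/10000 ≈ 0.904700
step 5 [5y] zero: DF = P = 8857/10000 ≈ 0.885700
step 6 [6y] bond c/1=17/400: DF=(4377797/4000000 − 17/400·(0.973600+0.930100+0.918200+0.904700+0.885700))/(1+17/400) = 4309/5000 ≈ 0.861800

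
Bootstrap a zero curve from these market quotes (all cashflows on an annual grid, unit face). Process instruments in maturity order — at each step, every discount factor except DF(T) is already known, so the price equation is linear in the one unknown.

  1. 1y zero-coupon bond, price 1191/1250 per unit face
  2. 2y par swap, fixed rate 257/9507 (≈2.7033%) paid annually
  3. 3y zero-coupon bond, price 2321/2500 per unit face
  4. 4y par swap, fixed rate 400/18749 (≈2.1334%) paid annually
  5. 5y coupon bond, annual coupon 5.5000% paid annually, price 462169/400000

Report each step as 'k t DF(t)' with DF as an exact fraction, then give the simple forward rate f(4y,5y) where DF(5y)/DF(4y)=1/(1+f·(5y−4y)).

1 1 1191/1250
2 2 4743/5000
3 3 2321/2500
4 4 23/25
5 5 8997/10000
f(4y,5y) = ((23/25)/(8997/10000) − 1)/(1) = 203/8997 ≈ 2.2563%

step 1 [1y] zero: DF = P = 1191/1250 ≈ 0.952800
step 2 [2y] swap r/1=257/9507: DF=(1 − 257/9507·(0.952800))/(1+257/9507) = 4743/5000 ≈ 0.948600
step 3 [3y] zero: DF = P = 2321/2500 ≈ 0.928400
step 4 [4y] swap r/1=400/18749: DF=(1 − 400/18749·(0.952800+0.948600+0.928400))/(1+400/18749) = 23/25 ≈ 0.920000
step 5 [5y] bond c/1=11/200: DF=(462169/400000 − 11/200·(0.952800+0.948600+0.928400+0.920000))/(1+11/200) = 8997/10000 ≈ 0.899700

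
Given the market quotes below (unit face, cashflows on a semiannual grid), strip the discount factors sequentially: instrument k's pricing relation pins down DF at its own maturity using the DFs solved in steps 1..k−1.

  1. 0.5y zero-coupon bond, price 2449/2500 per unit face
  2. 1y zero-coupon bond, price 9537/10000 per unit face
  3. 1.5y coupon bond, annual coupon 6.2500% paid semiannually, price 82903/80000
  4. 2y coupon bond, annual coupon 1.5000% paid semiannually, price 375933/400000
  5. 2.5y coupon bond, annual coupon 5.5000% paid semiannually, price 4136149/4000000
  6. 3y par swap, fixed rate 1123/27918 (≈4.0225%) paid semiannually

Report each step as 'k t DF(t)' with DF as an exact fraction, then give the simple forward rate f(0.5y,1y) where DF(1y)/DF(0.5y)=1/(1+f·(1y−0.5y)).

step 1 [0.5y] zero: DF = P = 2449/2500 ≈ 0.979600
step 2 [1y] zero: DF = P = 9537/10000 ≈ 0.953700
step 3 [1.5y] bond c/2=1/32: DF=(82903/80000 − 1/32·(0.979600+0.953700))/(1+1/32) = 9463/10000 ≈ 0.946300
step 4 [2y] bond c/2=3/400: DF=(375933/400000 − 3/400·(0.979600+0.953700+0.946300))/(1+3/400) = 4557/5000 ≈ 0.911400
step 5 [2.5y] bond c/2=11/400: DF=(4136149/4000000 − 11/400·(0.979600+0.953700+0.946300+0.911400))/(1+11/400) = 9049/10000 ≈ 0.904900
step 6 [3y] swap r/2=1123/55836: DF=(1 − 1123/55836·(0.979600+0.953700+0.946300+0.911400+0.904900))/(1+1123/55836) = 8877/10000 ≈ 0.887700

1 1/2 2449/2500
2 1 9537/10000
3 3/2 9463/10000
4 2 4557/5000
5 5/2 9049/10000
6 3 8877/10000
f(0.5y,1y) = ((2449/2500)/(9537/10000) − 1)/(1/2) = 518/9537 ≈ 5.4315%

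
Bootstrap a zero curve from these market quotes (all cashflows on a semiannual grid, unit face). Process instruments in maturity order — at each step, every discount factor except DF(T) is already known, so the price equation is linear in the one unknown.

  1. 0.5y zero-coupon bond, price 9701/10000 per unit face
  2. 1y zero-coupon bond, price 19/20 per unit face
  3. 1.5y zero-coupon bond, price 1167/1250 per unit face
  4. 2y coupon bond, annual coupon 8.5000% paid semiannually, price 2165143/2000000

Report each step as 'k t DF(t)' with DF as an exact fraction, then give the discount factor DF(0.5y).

step 1 [0.5y] zero: DF = P = 9701/10000 ≈ 0.970100
step 2 [1y] zero: DF = P = 19/20 ≈ 0.950000
step 3 [1.5y] zero: DF = P = 1167/1250 ≈ 0.933600
step 4 [2y] bond c/2=17/400: DF=(2165143/2000000 − 17/400·(0.970100+0.950000+0.933600))/(1+17/400) = 9221/10000 ≈ 0.922100

1 1/2 9701/10000
2 1 19/20
3 3/2 1167/1250
4 2 9221/10000
DF(0.5y) = 9701/10000 ≈ 0.970100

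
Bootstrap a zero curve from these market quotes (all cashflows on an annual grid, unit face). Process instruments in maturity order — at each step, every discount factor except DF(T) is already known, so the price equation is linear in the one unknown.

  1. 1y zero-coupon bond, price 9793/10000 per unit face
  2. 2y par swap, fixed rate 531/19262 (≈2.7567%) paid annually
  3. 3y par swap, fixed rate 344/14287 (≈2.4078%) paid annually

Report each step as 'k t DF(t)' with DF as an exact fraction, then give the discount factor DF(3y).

1 1 9793/10000
2 2 9469/10000
3 3 582/625
DF(3y) = 582/625 ≈ 0.931200

step 1 [1y] zero: DF = P = 9793/10000 ≈ 0.979300
step 2 [2y] swap r/1=531/19262: DF=(1 − 531/19262·(0.979300))/(1+531/19262) = 9469/10000 ≈ 0.946900
step 3 [3y] swap r/1=344/14287: DF=(1 − 344/14287·(0.979300+0.946900))/(1+344/14287) = 582/625 ≈ 0.931200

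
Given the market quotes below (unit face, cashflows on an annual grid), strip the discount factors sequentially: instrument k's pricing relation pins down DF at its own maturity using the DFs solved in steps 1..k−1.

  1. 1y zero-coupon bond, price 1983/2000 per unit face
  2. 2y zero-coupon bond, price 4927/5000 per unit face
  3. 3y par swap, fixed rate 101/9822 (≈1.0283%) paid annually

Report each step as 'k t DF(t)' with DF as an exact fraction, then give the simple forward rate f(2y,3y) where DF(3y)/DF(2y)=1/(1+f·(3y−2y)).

1 1 1983/2000
2 2 4927/5000
3 3 9697/10000
f(2y,3y) = ((4927/5000)/(9697/10000) − 1)/(1) = 157/9697 ≈ 1.6191%

step 1 [1y] zero: DF = P = 1983/2000 ≈ 0.991500
step 2 [2y] zero: DF = P = 4927/5000 ≈ 0.985400
step 3 [3y] swap r/1=101/9822: DF=(1 − 101/9822·(0.991500+0.985400))/(1+101/9822) = 9697/10000 ≈ 0.969700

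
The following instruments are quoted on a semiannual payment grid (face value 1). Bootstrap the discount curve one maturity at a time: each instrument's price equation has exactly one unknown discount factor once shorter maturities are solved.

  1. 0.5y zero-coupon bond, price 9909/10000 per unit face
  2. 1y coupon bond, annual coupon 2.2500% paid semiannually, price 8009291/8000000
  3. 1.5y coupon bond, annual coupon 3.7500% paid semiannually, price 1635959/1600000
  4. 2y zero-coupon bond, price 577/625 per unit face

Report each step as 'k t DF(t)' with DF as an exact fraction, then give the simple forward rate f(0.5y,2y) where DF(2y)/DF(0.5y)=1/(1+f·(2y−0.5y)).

1 1/2 9909/10000
2 1 979/1000
3 3/2 4837/5000
4 2 577/625
f(0.5y,2y) = ((9909/10000)/(577/625) − 1)/(3/2) = 677/13848 ≈ 4.8888%

step 1 [0.5y] zero: DF = P = 9909/10000 ≈ 0.990900
step 2 [1y] bond c/2=9/800: DF=(8009291/8000000 − 9/800·(0.990900))/(1+9/800) = 979/1000 ≈ 0.979000
step 3 [1.5y] bond c/2=3/160: DF=(1635959/1600000 − 3/160·(0.990900+0.979000))/(1+3/160) = 4837/5000 ≈ 0.967400
step 4 [2y] zero: DF = P = 577/625 ≈ 0.923200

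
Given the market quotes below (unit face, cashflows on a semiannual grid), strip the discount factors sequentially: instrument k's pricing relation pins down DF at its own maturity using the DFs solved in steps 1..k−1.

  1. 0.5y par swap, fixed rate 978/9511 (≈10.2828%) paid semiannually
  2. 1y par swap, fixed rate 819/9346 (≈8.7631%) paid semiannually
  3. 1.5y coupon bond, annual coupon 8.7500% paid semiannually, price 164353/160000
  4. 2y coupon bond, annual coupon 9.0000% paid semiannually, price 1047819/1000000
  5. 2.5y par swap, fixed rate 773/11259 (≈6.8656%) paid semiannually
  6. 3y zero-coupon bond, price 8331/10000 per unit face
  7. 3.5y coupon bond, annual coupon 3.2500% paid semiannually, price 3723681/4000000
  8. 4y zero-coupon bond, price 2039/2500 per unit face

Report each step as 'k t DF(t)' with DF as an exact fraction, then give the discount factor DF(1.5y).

step 1 [0.5y] swap r/2=489/9511: DF=(1 − 489/9511·(0))/(1+489/9511) = 9511/10000 ≈ 0.951100
step 2 [1y] swap r/2=819/18692: DF=(1 − 819/18692·(0.951100))/(1+819/18692) = 9181/10000 ≈ 0.918100
step 3 [1.5y] bond c/2=7/160: DF=(164353/160000 − 7/160·(0.951100+0.918100))/(1+7/160) = 4529/5000 ≈ 0.905800
step 4 [2y] bond c/2=9/200: DF=(1047819/1000000 − 9/200·(0.951100+0.918100+0.905800))/(1+9/200) = 552/625 ≈ 0.883200
step 5 [2.5y] swap r/2=773/22518: DF=(1 − 773/22518·(0.951100+0.918100+0.905800+0.883200))/(1+773/22518) = 4227/5000 ≈ 0.845400
step 6 [3y] zero: DF = P = 8331/10000 ≈ 0.833100
step 7 [3.5y] bond c/2=13/800: DF=(3723681/4000000 − 13/800·(0.951100+0.918100+0.905800+0.883200+0.845400+0.833100))/(1+13/800) = 8307/10000 ≈ 0.830700
step 8 [4y] zero: DF = P = 2039/2500 ≈ 0.815600

1 1/2 9511/10000
2 1 9181/10000
3 3/2 4529/5000
4 2 552/625
5 5/2 4227/5000
6 3 8331/10000
7 7/2 8307/10000
8 4 2039/2500
DF(1.5y) = 4529/5000 ≈ 0.905800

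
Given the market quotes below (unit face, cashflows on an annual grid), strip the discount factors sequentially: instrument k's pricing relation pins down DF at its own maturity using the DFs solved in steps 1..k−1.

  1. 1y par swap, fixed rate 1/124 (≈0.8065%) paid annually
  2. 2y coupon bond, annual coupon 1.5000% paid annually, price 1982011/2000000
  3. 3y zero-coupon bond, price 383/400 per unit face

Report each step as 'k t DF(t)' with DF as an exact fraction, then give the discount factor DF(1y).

1 1 124/125
2 2 9617/10000
3 3 383/400
DF(1y) = 124/125 ≈ 0.992000

step 1 [1y] swap r/1=1/124: DF=(1 − 1/124·(0))/(1+1/124) = 124/125 ≈ 0.992000
step 2 [2y] bond c/1=3/200: DF=(1982011/2000000 − 3/200·(0.992000))/(1+3/200) = 9617/10000 ≈ 0.961700
step 3 [3y] zero: DF = P = 383/400 ≈ 0.957500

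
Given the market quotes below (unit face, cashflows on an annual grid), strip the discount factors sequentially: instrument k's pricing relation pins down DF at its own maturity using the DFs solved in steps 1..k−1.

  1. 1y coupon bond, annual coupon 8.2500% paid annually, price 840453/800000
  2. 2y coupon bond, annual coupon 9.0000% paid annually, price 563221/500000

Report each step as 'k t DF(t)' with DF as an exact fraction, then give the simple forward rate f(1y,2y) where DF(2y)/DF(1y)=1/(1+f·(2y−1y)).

step 1 [1y] bond c/1=33/400: DF=(840453/800000 − 33/400·(0))/(1+33/400) = 1941/2000 ≈ 0.970500
step 2 [2y] bond c/1=9/100: DF=(563221/500000 − 9/100·(0.970500))/(1+9/100) = 9533/10000 ≈ 0.953300

1 1 1941/2000
2 2 9533/10000
f(1y,2y) = ((1941/2000)/(9533/10000) − 1)/(1) = 172/9533 ≈ 1.8043%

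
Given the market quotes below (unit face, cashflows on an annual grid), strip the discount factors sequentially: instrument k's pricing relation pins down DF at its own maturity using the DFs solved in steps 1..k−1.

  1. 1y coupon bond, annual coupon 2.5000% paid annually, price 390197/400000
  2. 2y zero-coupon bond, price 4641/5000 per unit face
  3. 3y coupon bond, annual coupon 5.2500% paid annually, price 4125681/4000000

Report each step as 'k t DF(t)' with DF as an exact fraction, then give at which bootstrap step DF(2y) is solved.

1 1 9517/10000
2 2 4641/5000
3 3 4431/5000
DF(2y) is solved at step 2

step 1 [1y] bond c/1=1/40: DF=(390197/400000 − 1/40·(0))/(1+1/40) = 9517/10000 ≈ 0.951700
step 2 [2y] zero: DF = P = 4641/5000 ≈ 0.928200
step 3 [3y] bond c/1=21/400: DF=(4125681/4000000 − 21/400·(0.951700+0.928200))/(1+21/400) = 4431/5000 ≈ 0.886200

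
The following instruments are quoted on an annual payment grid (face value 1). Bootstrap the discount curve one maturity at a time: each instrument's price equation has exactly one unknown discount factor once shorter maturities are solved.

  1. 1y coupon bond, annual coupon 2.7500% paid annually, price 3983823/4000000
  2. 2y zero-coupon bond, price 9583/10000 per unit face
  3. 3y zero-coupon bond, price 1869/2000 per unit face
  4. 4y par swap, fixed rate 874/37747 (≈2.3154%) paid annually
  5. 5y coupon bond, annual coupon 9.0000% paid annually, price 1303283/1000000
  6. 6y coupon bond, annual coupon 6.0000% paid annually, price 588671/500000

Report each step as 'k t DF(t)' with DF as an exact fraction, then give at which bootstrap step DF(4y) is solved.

1 1 9693/10000
2 2 9583/10000
3 3 1869/2000
4 4 4563/5000
5 5 221/250
6 6 847/1000
DF(4y) is solved at step 4

step 1 [1y] bond c/1=11/400: DF=(3983823/4000000 − 11/400·(0))/(1+11/400) = 9693/10000 ≈ 0.969300
step 2 [2y] zero: DF = P = 9583/10000 ≈ 0.958300
step 3 [3y] zero: DF = P = 1869/2000 ≈ 0.934500
step 4 [4y] swap r/1=874/37747: DF=(1 − 874/37747·(0.969300+0.958300+0.934500))/(1+874/37747) = 4563/5000 ≈ 0.912600
step 5 [5y] bond c/1=9/100: DF=(1303283/1000000 − 9/100·(0.969300+0.958300+0.934500+0.912600))/(1+9/100) = 221/250 ≈ 0.884000
step 6 [6y] bond c/1=3/50: DF=(588671/500000 − 3/50·(0.969300+0.958300+0.934500+0.912600+0.884000))/(1+3/50) = 847/1000 ≈ 0.847000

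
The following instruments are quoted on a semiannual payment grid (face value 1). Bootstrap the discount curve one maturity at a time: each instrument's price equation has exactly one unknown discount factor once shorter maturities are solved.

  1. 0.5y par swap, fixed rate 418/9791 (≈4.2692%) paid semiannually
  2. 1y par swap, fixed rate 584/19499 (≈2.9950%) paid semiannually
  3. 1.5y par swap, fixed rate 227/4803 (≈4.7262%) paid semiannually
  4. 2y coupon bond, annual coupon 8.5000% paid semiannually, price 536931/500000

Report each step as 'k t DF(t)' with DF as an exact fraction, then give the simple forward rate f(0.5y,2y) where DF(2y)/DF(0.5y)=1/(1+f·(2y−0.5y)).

step 1 [0.5y] swap r/2=209/9791: DF=(1 − 209/9791·(0))/(1+209/9791) = 9791/10000 ≈ 0.979100
step 2 [1y] swap r/2=292/19499: DF=(1 − 292/19499·(0.979100))/(1+292/19499) = 2427/2500 ≈ 0.970800
step 3 [1.5y] swap r/2=227/9606: DF=(1 − 227/9606·(0.979100+0.970800))/(1+227/9606) = 9319/10000 ≈ 0.931900
step 4 [2y] bond c/2=17/400: DF=(536931/500000 − 17/400·(0.979100+0.970800+0.931900))/(1+17/400) = 4563/5000 ≈ 0.912600

1 1/2 9791/10000
2 1 2427/2500
3 3/2 9319/10000
4 2 4563/5000
f(0.5y,2y) = ((9791/10000)/(4563/5000) − 1)/(3/2) = 665/13689 ≈ 4.8579%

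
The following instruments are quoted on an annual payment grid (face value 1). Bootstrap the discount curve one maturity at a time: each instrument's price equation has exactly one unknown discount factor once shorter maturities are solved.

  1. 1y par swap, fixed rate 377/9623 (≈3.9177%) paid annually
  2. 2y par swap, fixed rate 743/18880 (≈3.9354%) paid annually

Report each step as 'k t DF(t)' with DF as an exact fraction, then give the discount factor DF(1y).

step 1 [1y] swap r/1=377/9623: DF=(1 − 377/9623·(0))/(1+377/9623) = 9623/10000 ≈ 0.962300
step 2 [2y] swap r/1=743/18880: DF=(1 − 743/18880·(0.962300))/(1+743/18880) = 9257/10000 ≈ 0.925700

1 1 9623/10000
2 2 9257/10000
DF(1y) = 9623/10000 ≈ 0.962300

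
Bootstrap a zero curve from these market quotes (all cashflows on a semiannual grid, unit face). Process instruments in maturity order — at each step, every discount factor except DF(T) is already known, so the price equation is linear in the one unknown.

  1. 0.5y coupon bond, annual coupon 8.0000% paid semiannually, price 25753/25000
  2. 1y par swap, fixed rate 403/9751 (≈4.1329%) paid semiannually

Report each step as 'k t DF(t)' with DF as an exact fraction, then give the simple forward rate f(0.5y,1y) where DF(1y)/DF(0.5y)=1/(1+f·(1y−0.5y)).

step 1 [0.5y] bond c/2=1/25: DF=(25753/25000 − 1/25·(0))/(1+1/25) = 1981/2000 ≈ 0.990500
step 2 [1y] swap r/2=403/19502: DF=(1 − 403/19502·(0.990500))/(1+403/19502) = 9597/10000 ≈ 0.959700

1 1/2 1981/2000
2 1 9597/10000
f(0.5y,1y) = ((1981/2000)/(9597/10000) − 1)/(1/2) = 88/1371 ≈ 6.4187%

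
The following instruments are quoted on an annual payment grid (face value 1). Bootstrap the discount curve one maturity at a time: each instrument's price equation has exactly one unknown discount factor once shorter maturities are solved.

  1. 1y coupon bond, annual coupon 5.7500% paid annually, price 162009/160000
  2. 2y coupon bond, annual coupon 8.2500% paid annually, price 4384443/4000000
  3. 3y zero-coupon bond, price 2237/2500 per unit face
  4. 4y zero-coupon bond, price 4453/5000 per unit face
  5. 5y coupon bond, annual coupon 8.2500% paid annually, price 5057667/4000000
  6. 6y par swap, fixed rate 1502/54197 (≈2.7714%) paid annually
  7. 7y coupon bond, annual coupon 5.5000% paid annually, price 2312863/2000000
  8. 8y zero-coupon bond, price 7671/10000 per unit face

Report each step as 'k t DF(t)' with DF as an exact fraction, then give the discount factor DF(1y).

1 1 383/400
2 2 2349/2500
3 3 2237/2500
4 4 4453/5000
5 5 4437/5000
6 6 4249/5000
7 7 1017/1250
8 8 7671/10000
DF(1y) = 383/400 ≈ 0.957500

step 1 [1y] bond c/1=23/400: DF=(162009/160000 − 23/400·(0))/(1+23/400) = 383/400 ≈ 0.957500
step 2 [2y] bond c/1=33/400: DF=(4384443/4000000 − 33/400·(0.957500))/(1+33/400) = 2349/2500 ≈ 0.939600
step 3 [3y] zero: DF = P = 2237/2500 ≈ 0.894800
step 4 [4y] zero: DF = P = 4453/5000 ≈ 0.890600
step 5 [5y] bond c/1=33/400: DF=(5057667/4000000 − 33/400·(0.957500+0.939600+0.894800+0.890600))/(1+33/400) = 4437/5000 ≈ 0.887400
step 6 [6y] swap r/1=1502/54197: DF=(1 − 1502/54197·(0.957500+0.939600+0.894800+0.890600+0.887400))/(1+1502/54197) = 4249/5000 ≈ 0.849800
step 7 [7y] bond c/1=11/200: DF=(2312863/2000000 − 11/200·(0.957500+0.939600+0.894800+0.890600+0.887400+0.849800))/(1+11/200) = 1017/1250 ≈ 0.813600
step 8 [8y] zero: DF = P = 7671/10000 ≈ 0.767100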